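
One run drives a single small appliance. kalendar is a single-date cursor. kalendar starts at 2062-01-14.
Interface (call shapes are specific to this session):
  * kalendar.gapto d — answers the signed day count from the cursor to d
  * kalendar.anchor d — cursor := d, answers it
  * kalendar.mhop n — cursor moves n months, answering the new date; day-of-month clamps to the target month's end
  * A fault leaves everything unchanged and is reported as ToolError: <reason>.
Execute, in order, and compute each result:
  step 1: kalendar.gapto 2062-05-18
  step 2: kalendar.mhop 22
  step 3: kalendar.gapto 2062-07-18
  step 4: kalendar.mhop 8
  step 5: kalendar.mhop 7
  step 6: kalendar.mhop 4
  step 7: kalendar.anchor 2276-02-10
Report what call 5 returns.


;; kalendar.gapto(d: 2062-05-18) -> 124
;; kalendar.mhop(n: 22) -> 2063-11-14
;; kalendar.gapto(d: 2062-07-18) -> -484
;; kalendar.mhop(n: 8) -> 2064-07-14
;; kalendar.mhop(n: 7) -> 2065-02-14
;; kalendar.mhop(n: 4) -> 2065-06-14
;; kalendar.anchor(d: 2276-02-10) -> 2276-02-10

Answer: 2065-02-14


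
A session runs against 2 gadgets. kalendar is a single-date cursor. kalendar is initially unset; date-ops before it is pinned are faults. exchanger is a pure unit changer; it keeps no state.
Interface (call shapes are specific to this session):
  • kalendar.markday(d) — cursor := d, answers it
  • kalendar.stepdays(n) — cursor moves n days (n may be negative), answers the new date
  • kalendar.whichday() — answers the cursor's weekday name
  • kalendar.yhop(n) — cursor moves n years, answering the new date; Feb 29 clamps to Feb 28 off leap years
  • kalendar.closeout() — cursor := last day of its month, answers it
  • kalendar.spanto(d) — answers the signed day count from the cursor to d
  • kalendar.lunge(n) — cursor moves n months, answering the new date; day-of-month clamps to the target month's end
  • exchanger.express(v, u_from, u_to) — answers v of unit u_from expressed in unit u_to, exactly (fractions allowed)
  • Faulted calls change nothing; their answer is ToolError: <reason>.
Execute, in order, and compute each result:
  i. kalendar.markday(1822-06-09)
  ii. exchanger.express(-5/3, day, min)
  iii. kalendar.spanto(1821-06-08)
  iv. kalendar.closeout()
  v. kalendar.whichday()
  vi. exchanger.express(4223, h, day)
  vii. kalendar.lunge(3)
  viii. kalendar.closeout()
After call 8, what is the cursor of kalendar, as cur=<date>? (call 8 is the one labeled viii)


$ kalendar.markday 1822-06-09
:: 1822-06-09
$ exchanger.express -5/3 day min
:: -2400
$ kalendar.spanto 1821-06-08
:: -366
$ kalendar.closeout
:: 1822-06-30
$ kalendar.whichday
:: Sunday
$ exchanger.express 4223 h day
:: 4223/24
$ kalendar.lunge 3
:: 1822-09-30
$ kalendar.closeout
:: 1822-09-30

Answer: cur=1822-09-30


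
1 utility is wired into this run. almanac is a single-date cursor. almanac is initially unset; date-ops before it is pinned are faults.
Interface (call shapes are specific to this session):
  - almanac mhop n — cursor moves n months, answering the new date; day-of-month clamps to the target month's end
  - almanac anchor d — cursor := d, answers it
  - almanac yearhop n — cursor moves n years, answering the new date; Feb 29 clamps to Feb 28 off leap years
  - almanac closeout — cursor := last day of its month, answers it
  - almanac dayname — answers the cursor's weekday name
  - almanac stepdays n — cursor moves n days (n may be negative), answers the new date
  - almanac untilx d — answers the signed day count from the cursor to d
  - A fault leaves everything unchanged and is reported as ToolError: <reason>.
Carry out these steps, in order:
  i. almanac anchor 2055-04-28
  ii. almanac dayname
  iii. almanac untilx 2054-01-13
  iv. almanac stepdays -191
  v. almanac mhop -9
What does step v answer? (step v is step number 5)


I try almanac anchor with 2055-04-28, → 2055-04-28.
Then almanac dayname(), — result: Wednesday.
I run almanac untilx with 2054-01-13: -470.
I use almanac stepdays with -191, and observe 2054-10-19.
I call almanac mhop with -9, — result: 2054-01-19.

Answer: 2054-01-19


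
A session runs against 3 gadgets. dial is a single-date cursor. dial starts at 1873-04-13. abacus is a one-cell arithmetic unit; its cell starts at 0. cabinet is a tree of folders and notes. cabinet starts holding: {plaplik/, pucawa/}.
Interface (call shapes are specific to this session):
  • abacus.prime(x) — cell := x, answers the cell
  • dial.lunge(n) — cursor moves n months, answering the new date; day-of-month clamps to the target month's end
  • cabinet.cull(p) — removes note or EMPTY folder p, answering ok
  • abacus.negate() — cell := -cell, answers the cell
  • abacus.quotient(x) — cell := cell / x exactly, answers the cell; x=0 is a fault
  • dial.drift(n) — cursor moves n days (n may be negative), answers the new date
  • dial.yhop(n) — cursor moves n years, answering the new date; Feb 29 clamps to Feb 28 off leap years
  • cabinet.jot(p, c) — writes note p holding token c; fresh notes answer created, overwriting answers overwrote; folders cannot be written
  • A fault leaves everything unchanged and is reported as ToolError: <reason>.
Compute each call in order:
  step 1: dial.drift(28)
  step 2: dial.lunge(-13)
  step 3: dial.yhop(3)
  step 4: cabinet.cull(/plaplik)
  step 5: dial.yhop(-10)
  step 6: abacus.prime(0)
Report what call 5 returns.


Do: dial.drift[n='28']
See: 1873-05-11
Do: dial.lunge[n='-13']
See: 1872-04-11
Do: dial.yhop[n='3']
See: 1875-04-11
Do: cabinet.cull[p='/plaplik']
See: ok
Do: dial.yhop[n='-10']
See: 1865-04-11
Do: abacus.prime[x='0']
See: 0

Answer: 1865-04-11


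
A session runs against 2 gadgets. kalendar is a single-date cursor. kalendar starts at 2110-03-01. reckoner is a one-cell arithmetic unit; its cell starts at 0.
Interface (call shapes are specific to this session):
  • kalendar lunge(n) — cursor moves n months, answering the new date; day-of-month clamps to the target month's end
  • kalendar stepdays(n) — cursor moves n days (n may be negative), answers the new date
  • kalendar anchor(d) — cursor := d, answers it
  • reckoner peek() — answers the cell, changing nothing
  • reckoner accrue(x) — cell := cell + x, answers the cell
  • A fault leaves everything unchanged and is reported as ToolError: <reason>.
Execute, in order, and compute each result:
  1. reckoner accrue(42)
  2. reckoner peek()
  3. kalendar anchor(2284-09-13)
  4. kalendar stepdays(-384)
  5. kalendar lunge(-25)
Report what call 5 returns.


Answer: 2281-07-26

Derivation:
I call reckoner accrue passing x: 42, yielding 42.
I invoke reckoner peek(), yielding 42.
Calling kalendar anchor passing d: 2284-09-13, and observe 2284-09-13.
I call kalendar stepdays passing n: -384, — result: 2283-08-26.
I use kalendar lunge passing n: -25, → 2281-07-26.


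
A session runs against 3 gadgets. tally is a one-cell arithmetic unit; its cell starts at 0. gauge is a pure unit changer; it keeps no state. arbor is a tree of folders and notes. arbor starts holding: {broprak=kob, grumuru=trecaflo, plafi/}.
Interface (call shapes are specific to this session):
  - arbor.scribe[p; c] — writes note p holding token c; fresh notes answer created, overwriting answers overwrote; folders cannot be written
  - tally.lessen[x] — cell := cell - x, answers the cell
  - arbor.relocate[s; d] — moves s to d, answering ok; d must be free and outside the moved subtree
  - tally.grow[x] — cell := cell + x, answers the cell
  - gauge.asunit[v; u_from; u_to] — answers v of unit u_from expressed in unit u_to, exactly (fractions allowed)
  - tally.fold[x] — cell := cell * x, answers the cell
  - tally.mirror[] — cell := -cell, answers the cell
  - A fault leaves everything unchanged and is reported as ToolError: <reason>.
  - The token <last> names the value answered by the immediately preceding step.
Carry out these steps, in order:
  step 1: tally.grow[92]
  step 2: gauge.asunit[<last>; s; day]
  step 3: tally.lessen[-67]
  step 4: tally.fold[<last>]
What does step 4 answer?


Answer: 25281

Derivation:
[in] grow 92
[out] 92
[in] asunit <last> s day
[out] 23/21600
[in] lessen -67
[out] 159
[in] fold <last>
[out] 25281


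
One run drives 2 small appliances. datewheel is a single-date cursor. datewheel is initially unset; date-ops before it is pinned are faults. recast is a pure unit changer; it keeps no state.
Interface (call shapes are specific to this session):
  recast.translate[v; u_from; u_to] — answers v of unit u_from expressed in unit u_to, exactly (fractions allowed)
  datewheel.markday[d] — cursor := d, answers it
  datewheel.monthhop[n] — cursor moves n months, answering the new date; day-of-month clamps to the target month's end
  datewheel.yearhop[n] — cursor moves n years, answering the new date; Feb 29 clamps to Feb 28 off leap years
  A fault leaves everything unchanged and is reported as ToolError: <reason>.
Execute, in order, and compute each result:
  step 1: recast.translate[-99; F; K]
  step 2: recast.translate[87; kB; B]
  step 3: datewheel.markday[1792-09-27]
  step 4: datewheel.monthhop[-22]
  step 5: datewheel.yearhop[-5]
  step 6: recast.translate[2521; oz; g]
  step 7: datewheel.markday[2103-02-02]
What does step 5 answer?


Answer: 1785-11-27

Derivation:
Calling recast.translate with -99, F, K, which returns 36067/180.
Invoking recast.translate with 87, kB, B, → 87000.
Now I run datewheel.markday with 1792-09-27, → 1792-09-27.
Invoking datewheel.monthhop with -22, giving 1790-11-27.
I try datewheel.yearhop with -5, — result: 1785-11-27.
I invoke recast.translate with 2521, oz, g, yielding 114350636477/1600000.
Calling datewheel.markday with 2103-02-02: 2103-02-02.


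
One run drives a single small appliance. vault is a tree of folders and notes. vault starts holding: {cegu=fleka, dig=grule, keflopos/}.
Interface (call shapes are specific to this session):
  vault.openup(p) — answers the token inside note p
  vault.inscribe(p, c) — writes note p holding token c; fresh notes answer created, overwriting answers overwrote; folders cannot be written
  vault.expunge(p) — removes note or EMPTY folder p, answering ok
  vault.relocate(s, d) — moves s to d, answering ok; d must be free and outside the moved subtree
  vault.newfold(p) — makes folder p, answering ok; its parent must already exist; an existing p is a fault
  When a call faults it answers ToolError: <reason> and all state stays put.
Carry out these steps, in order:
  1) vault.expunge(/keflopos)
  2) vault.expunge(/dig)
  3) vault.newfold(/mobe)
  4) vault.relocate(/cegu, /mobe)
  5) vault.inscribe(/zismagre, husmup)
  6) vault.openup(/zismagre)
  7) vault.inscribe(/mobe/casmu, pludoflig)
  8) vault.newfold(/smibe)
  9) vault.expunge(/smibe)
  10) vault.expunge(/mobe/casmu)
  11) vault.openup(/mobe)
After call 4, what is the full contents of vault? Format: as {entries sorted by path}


I try vault.expunge passing /keflopos, which returns ok.
Using vault.expunge passing /dig, which returns ok.
Using vault.newfold passing /mobe, → ok.
I call vault.relocate passing /cegu, /mobe, — result: ToolError: exists.
I try vault.inscribe passing /zismagre, husmup, yielding created.
Invoking vault.openup passing /zismagre, yielding husmup.
I try vault.inscribe passing /mobe/casmu, pludoflig, and get created.
I run vault.newfold passing /smibe, and observe ok.
I call vault.expunge passing /smibe, and see ok.
I run vault.expunge passing /mobe/casmu: ok.
I try vault.openup passing /mobe, yielding ToolError: is a directory.

Answer: {cegu=fleka, mobe/}


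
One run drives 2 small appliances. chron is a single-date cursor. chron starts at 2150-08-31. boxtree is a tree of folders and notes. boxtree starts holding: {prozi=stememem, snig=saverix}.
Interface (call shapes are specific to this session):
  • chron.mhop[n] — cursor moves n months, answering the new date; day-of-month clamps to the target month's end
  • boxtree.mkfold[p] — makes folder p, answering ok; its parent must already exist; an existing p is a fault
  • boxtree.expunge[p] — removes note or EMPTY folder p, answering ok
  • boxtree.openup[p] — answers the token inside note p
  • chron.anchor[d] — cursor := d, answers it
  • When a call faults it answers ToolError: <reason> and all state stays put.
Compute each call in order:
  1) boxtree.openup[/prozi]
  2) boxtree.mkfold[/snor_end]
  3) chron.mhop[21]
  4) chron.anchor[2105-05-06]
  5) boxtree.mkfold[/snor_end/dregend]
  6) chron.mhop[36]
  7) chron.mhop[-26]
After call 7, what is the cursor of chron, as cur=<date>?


·→ boxtree.openup(/prozi)
·← stememem
·→ boxtree.mkfold(/snor_end)
·← ok
·→ chron.mhop(21)
·← 2152-05-31
·→ chron.anchor(2105-05-06)
·← 2105-05-06
·→ boxtree.mkfold(/snor_end/dregend)
·← ok
·→ chron.mhop(36)
·← 2108-05-06
·→ chron.mhop(-26)
·← 2106-03-06

Answer: cur=2106-03-06


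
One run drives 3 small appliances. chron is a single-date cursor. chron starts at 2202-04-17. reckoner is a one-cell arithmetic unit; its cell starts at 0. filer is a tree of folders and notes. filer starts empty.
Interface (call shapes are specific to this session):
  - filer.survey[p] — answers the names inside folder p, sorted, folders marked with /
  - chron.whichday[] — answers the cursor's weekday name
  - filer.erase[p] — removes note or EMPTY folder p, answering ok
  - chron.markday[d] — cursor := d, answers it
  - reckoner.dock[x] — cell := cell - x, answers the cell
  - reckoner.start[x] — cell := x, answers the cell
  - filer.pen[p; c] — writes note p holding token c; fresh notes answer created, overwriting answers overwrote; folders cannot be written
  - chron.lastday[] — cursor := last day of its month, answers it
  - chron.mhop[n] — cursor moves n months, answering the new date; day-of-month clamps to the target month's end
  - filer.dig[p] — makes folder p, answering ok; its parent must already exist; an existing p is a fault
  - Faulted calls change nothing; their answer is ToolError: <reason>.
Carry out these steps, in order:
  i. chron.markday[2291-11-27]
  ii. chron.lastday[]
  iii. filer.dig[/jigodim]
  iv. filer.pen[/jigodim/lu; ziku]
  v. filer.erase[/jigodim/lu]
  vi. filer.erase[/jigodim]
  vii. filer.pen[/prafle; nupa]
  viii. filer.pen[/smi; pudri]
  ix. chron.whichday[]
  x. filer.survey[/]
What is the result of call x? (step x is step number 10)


Calling chron.markday using d: 2291-11-27: 2291-11-27.
Then chron.lastday(), → 2291-11-30.
Using filer.dig using p: /jigodim, and get ok.
Now I run filer.pen using p: /jigodim/lu, c: ziku, yielding created.
Next I call filer.erase using p: /jigodim/lu: ok.
Using filer.erase using p: /jigodim, — result: ok.
Next I call filer.pen using p: /prafle, c: nupa, and get created.
Next I call filer.pen using p: /smi, c: pudri, — result: created.
Next I call chron.whichday, and get Monday.
Using filer.survey using p: /, and observe [prafle, smi].

Answer: [prafle, smi]


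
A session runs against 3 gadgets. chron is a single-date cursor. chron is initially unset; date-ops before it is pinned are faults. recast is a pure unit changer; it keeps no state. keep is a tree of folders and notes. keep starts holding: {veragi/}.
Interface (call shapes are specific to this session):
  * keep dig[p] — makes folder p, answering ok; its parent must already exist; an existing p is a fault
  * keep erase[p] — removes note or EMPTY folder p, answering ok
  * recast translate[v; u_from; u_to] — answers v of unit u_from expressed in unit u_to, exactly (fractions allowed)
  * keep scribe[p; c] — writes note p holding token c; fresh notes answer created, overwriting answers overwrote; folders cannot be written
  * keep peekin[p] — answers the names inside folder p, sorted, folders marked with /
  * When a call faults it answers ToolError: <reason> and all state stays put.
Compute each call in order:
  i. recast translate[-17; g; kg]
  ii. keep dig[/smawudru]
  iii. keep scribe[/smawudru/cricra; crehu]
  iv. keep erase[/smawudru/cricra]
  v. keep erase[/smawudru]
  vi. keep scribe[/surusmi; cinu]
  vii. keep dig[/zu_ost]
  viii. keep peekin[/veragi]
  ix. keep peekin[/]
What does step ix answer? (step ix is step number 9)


→ recast translate(v: -17, u_from: g, u_to: kg)
← -17/1000
→ keep dig(p: /smawudru)
← ok
→ keep scribe(p: /smawudru/cricra, c: crehu)
← created
→ keep erase(p: /smawudru/cricra)
← ok
→ keep erase(p: /smawudru)
← ok
→ keep scribe(p: /surusmi, c: cinu)
← created
→ keep dig(p: /zu_ost)
← ok
→ keep peekin(p: /veragi)
← []
→ keep peekin(p: /)
← [surusmi, veragi/, zu_ost/]

Answer: [surusmi, veragi/, zu_ost/]


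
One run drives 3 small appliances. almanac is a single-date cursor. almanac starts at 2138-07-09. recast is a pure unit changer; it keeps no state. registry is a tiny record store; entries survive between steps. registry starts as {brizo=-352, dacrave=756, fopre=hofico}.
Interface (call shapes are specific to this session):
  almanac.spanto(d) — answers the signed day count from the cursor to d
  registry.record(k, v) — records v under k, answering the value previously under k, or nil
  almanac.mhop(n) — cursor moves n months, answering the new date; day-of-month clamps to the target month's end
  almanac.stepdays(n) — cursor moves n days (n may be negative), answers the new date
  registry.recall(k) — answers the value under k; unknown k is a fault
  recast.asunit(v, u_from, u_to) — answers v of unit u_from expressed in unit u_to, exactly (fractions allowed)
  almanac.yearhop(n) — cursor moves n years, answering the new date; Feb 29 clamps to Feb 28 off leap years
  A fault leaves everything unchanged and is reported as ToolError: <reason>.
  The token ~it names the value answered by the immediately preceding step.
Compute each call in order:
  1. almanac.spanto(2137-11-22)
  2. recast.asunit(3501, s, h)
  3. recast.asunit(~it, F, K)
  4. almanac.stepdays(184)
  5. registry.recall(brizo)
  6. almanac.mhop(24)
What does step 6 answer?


>>> almanac.spanto d='2137-11-22'
[out] -229
>>> recast.asunit v='3501' u_from='s' u_to='h'
[out] 389/400
>>> recast.asunit v='~it' u_from='F' u_to='K'
[out] 20473/80
>>> almanac.stepdays n='184'
[out] 2139-01-09
>>> registry.recall k='brizo'
[out] -352
>>> almanac.mhop n='24'
[out] 2141-01-09

Answer: 2141-01-09


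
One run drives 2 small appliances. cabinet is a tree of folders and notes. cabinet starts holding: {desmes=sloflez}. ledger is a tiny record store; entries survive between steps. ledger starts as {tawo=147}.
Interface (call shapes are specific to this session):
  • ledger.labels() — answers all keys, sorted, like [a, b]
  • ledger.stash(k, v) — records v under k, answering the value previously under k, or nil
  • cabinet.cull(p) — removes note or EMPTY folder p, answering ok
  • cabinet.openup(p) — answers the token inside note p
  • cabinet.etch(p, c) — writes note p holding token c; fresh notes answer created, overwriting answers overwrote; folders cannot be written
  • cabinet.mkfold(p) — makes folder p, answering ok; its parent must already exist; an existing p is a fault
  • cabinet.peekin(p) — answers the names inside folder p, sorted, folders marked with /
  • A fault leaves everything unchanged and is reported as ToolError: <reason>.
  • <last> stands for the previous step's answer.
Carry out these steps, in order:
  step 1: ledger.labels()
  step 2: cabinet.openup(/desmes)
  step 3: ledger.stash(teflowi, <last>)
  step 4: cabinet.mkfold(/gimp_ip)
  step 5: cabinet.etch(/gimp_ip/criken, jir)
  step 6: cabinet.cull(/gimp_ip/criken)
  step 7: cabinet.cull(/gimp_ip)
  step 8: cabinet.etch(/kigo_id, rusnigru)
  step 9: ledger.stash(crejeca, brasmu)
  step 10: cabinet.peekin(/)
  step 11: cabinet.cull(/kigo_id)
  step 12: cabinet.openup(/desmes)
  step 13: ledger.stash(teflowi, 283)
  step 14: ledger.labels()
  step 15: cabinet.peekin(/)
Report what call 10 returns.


Answer: [desmes, kigo_id]

Derivation:
Step: ledger.labels[]
Result: [tawo]
Step: cabinet.openup[p=/desmes]
Result: sloflez
Step: ledger.stash[k=teflowi; v=<last>]
Result: nil
Step: cabinet.mkfold[p=/gimp_ip]
Result: ok
Step: cabinet.etch[p=/gimp_ip/criken; c=jir]
Result: created
Step: cabinet.cull[p=/gimp_ip/criken]
Result: ok
Step: cabinet.cull[p=/gimp_ip]
Result: ok
Step: cabinet.etch[p=/kigo_id; c=rusnigru]
Result: created
Step: ledger.stash[k=crejeca; v=brasmu]
Result: nil
Step: cabinet.peekin[p=/]
Result: [desmes, kigo_id]
Step: cabinet.cull[p=/kigo_id]
Result: ok
Step: cabinet.openup[p=/desmes]
Result: sloflez
Step: ledger.stash[k=teflowi; v=283]
Result: sloflez
Step: ledger.labels[]
Result: [crejeca, tawo, teflowi]
Step: cabinet.peekin[p=/]
Result: [desmes]


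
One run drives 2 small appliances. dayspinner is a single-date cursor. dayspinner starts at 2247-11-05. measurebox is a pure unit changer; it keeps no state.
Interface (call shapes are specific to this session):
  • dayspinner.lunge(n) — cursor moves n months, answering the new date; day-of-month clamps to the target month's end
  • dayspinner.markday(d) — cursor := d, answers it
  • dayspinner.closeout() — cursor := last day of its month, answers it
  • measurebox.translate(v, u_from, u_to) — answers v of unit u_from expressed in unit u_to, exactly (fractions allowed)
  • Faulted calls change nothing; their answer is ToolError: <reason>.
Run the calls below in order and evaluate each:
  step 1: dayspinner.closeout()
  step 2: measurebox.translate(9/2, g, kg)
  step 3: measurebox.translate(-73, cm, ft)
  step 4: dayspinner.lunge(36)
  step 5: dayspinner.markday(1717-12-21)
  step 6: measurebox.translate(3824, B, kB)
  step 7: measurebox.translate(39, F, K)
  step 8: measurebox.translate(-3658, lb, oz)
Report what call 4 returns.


I use dayspinner.closeout(), yielding 2247-11-30.
Then measurebox.translate(v=9/2, u_from=g, u_to=kg), — result: 9/2000.
Then measurebox.translate(v=-73, u_from=cm, u_to=ft): -1825/762.
Calling dayspinner.lunge(n=36): 2250-11-30.
I try dayspinner.markday(d=1717-12-21), and get 1717-12-21.
I invoke measurebox.translate(v=3824, u_from=B, u_to=kB), and get 478/125.
I invoke measurebox.translate(v=39, u_from=F, u_to=K), → 49867/180.
Next I call measurebox.translate(v=-3658, u_from=lb, u_to=oz), and get -58528.

Answer: 2250-11-30


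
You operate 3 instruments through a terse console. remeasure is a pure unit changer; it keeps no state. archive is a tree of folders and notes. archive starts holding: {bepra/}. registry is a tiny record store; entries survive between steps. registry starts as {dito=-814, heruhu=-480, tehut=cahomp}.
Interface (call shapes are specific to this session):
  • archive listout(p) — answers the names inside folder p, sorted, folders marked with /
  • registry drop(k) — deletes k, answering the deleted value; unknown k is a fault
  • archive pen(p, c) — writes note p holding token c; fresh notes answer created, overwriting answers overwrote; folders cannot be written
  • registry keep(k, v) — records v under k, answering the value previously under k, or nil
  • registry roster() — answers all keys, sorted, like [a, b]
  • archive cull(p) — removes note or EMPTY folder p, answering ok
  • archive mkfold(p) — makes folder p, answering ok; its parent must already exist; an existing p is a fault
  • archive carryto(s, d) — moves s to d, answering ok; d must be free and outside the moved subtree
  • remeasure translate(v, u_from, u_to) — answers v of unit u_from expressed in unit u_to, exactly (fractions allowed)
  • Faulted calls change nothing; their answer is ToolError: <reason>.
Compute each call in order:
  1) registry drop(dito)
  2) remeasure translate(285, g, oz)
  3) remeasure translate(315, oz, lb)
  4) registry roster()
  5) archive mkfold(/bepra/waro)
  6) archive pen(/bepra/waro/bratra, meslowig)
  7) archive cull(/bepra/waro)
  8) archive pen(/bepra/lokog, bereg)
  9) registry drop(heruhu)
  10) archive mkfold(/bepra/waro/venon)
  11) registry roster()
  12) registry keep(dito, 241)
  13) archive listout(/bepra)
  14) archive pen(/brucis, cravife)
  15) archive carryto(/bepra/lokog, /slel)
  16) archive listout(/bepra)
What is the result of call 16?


I try registry drop with k→dito: -814.
Now I run remeasure translate with v→285, u_from→g, u_to→oz, and get 456000000/45359237.
Calling remeasure translate with v→315, u_from→oz, u_to→lb, which returns 315/16.
I use registry roster(), giving [heruhu, tehut].
Invoking archive mkfold with p→/bepra/waro, and observe ok.
I call archive pen with p→/bepra/waro/bratra, c→meslowig, and see created.
Next I call archive cull with p→/bepra/waro: ToolError: not empty.
Then archive pen with p→/bepra/lokog, c→bereg, and see created.
Next I call registry drop with k→heruhu, and see -480.
Using archive mkfold with p→/bepra/waro/venon: ok.
I run registry roster(), which returns [tehut].
I invoke registry keep with k→dito, v→241, and observe nil.
Calling archive listout with p→/bepra: [lokog, waro/].
I invoke archive pen with p→/brucis, c→cravife, → created.
I run archive carryto with s→/bepra/lokog, d→/slel, yielding ok.
I call archive listout with p→/bepra, which returns [waro/].

Answer: [waro/]


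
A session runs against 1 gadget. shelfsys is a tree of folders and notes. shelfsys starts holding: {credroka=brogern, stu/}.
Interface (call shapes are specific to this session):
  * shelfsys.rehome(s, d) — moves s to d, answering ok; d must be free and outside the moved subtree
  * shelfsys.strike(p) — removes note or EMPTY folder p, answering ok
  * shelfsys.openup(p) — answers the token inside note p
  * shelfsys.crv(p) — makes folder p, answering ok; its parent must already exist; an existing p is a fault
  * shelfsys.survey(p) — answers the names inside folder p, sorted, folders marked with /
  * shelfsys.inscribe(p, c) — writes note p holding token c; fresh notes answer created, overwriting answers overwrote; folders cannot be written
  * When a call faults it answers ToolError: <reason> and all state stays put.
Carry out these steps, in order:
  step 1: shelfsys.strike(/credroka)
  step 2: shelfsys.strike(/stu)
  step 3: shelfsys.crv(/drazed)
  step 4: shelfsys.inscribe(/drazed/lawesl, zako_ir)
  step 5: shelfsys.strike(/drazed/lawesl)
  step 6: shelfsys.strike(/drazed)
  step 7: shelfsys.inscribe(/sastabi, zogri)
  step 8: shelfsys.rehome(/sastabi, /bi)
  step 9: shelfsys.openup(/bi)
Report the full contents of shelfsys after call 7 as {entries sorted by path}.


I call strike(p: /credroka), and get ok.
I call strike(p: /stu), → ok.
Next I call crv(p: /drazed), → ok.
Next I call inscribe(p: /drazed/lawesl, c: zako_ir), → created.
Calling strike(p: /drazed/lawesl), and get ok.
I try strike(p: /drazed), → ok.
Then inscribe(p: /sastabi, c: zogri), and observe created.
Calling rehome(s: /sastabi, d: /bi), giving ok.
I invoke openup(p: /bi), and see zogri.

Answer: {sastabi=zogri}


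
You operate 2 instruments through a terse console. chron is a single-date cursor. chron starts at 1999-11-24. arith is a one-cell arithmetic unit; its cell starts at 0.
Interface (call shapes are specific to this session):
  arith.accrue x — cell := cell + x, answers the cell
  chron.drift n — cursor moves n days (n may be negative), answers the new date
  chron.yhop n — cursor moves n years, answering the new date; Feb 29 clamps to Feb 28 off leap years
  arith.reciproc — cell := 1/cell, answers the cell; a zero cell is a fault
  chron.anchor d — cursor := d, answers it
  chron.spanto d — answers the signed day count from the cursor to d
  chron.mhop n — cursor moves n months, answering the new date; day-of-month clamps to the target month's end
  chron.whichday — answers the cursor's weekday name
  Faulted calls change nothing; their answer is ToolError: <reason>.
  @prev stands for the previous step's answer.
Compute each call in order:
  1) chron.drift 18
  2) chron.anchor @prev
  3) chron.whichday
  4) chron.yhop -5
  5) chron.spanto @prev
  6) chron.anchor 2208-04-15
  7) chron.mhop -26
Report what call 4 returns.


Answer: 1994-12-12

Derivation:
I try chron.drift with n→18, and observe 1999-12-12.
Calling chron.anchor with d→@prev, — result: 1999-12-12.
Now I run chron.whichday, and get Sunday.
I invoke chron.yhop with n→-5, and get 1994-12-12.
I use chron.spanto with d→@prev, — result: 0.
I invoke chron.anchor with d→2208-04-15: 2208-04-15.
I invoke chron.mhop with n→-26, → 2206-02-15.


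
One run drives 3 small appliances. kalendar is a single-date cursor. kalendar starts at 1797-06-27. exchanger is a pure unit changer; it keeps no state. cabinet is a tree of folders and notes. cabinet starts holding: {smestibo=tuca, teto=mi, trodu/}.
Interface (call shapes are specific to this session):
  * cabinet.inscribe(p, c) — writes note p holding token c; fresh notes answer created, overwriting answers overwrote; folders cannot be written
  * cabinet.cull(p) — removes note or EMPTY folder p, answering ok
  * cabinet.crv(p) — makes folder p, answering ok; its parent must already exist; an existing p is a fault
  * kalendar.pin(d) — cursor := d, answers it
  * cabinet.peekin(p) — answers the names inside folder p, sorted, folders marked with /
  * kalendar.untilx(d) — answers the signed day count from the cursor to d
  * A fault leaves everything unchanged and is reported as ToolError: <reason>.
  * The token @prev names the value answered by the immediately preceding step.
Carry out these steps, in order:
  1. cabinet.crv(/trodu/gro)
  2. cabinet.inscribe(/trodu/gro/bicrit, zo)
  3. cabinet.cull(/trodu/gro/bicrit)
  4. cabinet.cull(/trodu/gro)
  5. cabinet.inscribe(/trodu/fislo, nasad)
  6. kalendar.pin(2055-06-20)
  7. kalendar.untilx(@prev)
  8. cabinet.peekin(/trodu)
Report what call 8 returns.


Answer: [fislo]

Derivation:
Act: cabinet.crv[p=/trodu/gro]
Obs: ok
Act: cabinet.inscribe[p=/trodu/gro/bicrit; c=zo]
Obs: created
Act: cabinet.cull[p=/trodu/gro/bicrit]
Obs: ok
Act: cabinet.cull[p=/trodu/gro]
Obs: ok
Act: cabinet.inscribe[p=/trodu/fislo; c=nasad]
Obs: created
Act: kalendar.pin[d=2055-06-20]
Obs: 2055-06-20
Act: kalendar.untilx[d=@prev]
Obs: 0
Act: cabinet.peekin[p=/trodu]
Obs: [fislo]


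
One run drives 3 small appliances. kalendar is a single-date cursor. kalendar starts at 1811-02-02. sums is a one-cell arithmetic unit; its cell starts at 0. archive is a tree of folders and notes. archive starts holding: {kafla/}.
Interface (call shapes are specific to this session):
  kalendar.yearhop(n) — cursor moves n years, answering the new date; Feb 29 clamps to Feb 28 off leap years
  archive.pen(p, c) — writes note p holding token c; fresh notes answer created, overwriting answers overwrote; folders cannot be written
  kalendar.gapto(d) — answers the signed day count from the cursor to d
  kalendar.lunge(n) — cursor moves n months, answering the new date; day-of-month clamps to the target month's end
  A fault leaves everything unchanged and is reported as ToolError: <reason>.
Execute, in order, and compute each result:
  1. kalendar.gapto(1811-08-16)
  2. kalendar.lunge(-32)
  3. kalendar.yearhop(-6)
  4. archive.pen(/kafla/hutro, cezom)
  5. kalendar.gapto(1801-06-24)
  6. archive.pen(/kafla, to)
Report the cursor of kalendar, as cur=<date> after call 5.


Answer: cur=1802-06-02

Derivation:
Next I call kalendar.gapto on 1811-08-16, giving 195.
I try kalendar.lunge on -32, which returns 1808-06-02.
I try kalendar.yearhop on -6, → 1802-06-02.
Next I call archive.pen on /kafla/hutro, cezom, yielding created.
Next I call kalendar.gapto on 1801-06-24, giving -343.
I try archive.pen on /kafla, to, and observe ToolError: is a directory.


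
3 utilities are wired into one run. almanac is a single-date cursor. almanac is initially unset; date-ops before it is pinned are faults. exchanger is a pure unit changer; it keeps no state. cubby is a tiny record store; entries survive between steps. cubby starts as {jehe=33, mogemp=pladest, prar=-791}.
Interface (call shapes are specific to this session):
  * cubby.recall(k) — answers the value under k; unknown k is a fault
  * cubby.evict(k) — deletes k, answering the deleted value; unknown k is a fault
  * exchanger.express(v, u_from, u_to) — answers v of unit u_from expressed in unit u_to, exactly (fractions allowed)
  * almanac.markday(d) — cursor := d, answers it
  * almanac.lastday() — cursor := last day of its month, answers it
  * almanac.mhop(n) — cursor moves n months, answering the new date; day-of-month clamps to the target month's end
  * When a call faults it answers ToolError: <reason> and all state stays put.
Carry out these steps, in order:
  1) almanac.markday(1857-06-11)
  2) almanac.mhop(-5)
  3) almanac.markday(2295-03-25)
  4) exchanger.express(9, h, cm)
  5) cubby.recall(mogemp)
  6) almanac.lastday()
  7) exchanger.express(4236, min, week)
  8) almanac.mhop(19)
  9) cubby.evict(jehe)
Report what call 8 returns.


Answer: 2296-10-31

Derivation:
==> almanac.markday(d='1857-06-11')
<== 1857-06-11
==> almanac.mhop(n='-5')
<== 1857-01-11
==> almanac.markday(d='2295-03-25')
<== 2295-03-25
==> exchanger.express(v='9', u_from='h', u_to='cm')
<== ToolError: incompatible units
==> cubby.recall(k='mogemp')
<== pladest
==> almanac.lastday()
<== 2295-03-31
==> exchanger.express(v='4236', u_from='min', u_to='week')
<== 353/840
==> almanac.mhop(n='19')
<== 2296-10-31
==> cubby.evict(k='jehe')
<== 33


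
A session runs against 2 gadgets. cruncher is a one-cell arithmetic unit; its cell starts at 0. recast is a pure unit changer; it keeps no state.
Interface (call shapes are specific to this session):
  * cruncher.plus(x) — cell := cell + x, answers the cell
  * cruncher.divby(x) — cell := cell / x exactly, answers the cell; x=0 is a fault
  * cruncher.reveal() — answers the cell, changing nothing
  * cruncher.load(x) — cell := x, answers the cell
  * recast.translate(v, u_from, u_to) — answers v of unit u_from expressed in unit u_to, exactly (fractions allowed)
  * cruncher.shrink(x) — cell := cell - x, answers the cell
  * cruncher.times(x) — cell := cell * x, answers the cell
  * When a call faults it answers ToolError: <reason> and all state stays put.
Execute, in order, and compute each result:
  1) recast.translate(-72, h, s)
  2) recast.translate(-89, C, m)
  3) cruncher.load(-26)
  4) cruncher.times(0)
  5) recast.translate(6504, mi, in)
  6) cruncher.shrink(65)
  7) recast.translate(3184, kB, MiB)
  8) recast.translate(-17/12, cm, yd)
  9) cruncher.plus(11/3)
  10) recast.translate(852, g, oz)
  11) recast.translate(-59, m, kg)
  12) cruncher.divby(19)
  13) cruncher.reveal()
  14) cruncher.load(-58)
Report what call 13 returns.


// 1. recast.translate(v='-72', u_from='h', u_to='s') ~> -259200
// 2. recast.translate(v='-89', u_from='C', u_to='m') ~> ToolError: incompatible units
// 3. cruncher.load(x='-26') ~> -26
// 4. cruncher.times(x='0') ~> 0
// 5. recast.translate(v='6504', u_from='mi', u_to='in') ~> 412093440
// 6. cruncher.shrink(x='65') ~> -65
// 7. recast.translate(v='3184', u_from='kB', u_to='MiB') ~> 24875/8192
// 8. recast.translate(v='-17/12', u_from='cm', u_to='yd') ~> -425/27432
// 9. cruncher.plus(x='11/3') ~> -184/3
// 10. recast.translate(v='852', u_from='g', u_to='oz') ~> 1363200000/45359237
// 11. recast.translate(v='-59', u_from='m', u_to='kg') ~> ToolError: incompatible units
// 12. cruncher.divby(x='19') ~> -184/57
// 13. cruncher.reveal() ~> -184/57
// 14. cruncher.load(x='-58') ~> -58

Answer: -184/57


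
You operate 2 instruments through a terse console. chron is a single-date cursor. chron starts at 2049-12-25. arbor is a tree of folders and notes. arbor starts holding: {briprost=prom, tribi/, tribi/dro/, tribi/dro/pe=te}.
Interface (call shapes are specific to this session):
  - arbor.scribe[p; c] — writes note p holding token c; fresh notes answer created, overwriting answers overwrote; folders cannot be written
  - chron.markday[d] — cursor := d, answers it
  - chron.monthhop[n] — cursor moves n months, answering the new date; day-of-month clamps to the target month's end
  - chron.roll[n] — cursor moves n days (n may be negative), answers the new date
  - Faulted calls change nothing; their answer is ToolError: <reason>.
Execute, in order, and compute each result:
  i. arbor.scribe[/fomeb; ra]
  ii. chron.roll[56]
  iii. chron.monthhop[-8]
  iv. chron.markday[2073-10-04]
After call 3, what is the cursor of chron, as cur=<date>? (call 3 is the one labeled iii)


Answer: cur=2049-06-19

Derivation:
// scribe(p='/fomeb', c='ra') -> created
// roll(n='56') -> 2050-02-19
// monthhop(n='-8') -> 2049-06-19
// markday(d='2073-10-04') -> 2073-10-04


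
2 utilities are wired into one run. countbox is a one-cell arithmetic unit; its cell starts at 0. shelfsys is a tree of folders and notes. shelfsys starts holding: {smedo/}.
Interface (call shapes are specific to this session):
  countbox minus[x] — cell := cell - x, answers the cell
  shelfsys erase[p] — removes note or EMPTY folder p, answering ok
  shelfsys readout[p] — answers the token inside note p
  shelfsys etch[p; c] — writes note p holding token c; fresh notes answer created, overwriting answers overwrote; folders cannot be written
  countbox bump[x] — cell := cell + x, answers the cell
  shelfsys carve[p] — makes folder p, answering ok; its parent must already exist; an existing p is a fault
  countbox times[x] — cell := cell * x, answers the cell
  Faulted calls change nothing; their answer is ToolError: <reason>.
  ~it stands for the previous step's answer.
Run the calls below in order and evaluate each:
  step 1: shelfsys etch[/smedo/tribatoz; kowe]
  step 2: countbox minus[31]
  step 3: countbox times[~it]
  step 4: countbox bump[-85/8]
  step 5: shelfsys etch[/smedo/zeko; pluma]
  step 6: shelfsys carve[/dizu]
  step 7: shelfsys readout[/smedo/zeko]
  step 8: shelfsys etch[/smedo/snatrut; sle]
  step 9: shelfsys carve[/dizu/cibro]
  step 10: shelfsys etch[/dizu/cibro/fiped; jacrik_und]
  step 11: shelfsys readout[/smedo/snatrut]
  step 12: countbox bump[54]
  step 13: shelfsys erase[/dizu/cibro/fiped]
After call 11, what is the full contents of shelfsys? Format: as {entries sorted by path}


-> shelfsys etch(/smedo/tribatoz, kowe)
<- created
-> countbox minus(31)
<- -31
-> countbox times(~it)
<- 961
-> countbox bump(-85/8)
<- 7603/8
-> shelfsys etch(/smedo/zeko, pluma)
<- created
-> shelfsys carve(/dizu)
<- ok
-> shelfsys readout(/smedo/zeko)
<- pluma
-> shelfsys etch(/smedo/snatrut, sle)
<- created
-> shelfsys carve(/dizu/cibro)
<- ok
-> shelfsys etch(/dizu/cibro/fiped, jacrik_und)
<- created
-> shelfsys readout(/smedo/snatrut)
<- sle
-> countbox bump(54)
<- 8035/8
-> shelfsys erase(/dizu/cibro/fiped)
<- ok

Answer: {dizu/, dizu/cibro/, dizu/cibro/fiped=jacrik_und, smedo/, smedo/snatrut=sle, smedo/tribatoz=kowe, smedo/zeko=pluma}


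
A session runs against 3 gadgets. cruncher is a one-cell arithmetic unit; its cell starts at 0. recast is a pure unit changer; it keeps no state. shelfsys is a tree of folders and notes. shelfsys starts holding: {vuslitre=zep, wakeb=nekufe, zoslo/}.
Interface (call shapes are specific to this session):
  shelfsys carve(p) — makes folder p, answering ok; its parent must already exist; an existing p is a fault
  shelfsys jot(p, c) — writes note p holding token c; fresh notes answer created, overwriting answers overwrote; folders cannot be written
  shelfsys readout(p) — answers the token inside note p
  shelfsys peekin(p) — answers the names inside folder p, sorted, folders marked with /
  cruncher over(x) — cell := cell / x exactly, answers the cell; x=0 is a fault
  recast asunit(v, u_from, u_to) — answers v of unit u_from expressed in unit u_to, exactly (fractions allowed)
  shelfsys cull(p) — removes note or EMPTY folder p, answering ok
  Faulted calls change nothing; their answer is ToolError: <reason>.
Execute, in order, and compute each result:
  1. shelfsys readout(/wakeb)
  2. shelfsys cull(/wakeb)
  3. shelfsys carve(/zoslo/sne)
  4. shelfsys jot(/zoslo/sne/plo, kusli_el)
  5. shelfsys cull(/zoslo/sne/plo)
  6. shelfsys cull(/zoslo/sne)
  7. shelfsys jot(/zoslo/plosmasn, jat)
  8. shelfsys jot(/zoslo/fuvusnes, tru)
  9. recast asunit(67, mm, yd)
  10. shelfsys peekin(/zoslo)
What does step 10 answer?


Answer: [fuvusnes, plosmasn]

Derivation:
CALL shelfsys readout[p=/wakeb]
RET  nekufe
CALL shelfsys cull[p=/wakeb]
RET  ok
CALL shelfsys carve[p=/zoslo/sne]
RET  ok
CALL shelfsys jot[p=/zoslo/sne/plo; c=kusli_el]
RET  created
CALL shelfsys cull[p=/zoslo/sne/plo]
RET  ok
CALL shelfsys cull[p=/zoslo/sne]
RET  ok
CALL shelfsys jot[p=/zoslo/plosmasn; c=jat]
RET  created
CALL shelfsys jot[p=/zoslo/fuvusnes; c=tru]
RET  created
CALL recast asunit[v=67; u_from=mm; u_to=yd]
RET  335/4572
CALL shelfsys peekin[p=/zoslo]
RET  [fuvusnes, plosmasn]
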